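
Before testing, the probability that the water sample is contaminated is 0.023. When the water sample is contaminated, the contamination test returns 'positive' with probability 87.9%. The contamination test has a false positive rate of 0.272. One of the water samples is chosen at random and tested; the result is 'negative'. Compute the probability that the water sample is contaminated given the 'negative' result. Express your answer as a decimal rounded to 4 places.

Write H for 'the water sample is contaminated'. Prior odds H:¬H = 0.023/0.977 = 0.023541. For the 'negative' outcome, the likelihood ratio is 0.121/0.728 = 0.16621.
Posterior odds = 0.023541 × 0.16621 = 0.0039128, so P(H|E) = 0.0039128/(1+0.0039128) = 0.0039.

P(H | E) ≈ 0.0039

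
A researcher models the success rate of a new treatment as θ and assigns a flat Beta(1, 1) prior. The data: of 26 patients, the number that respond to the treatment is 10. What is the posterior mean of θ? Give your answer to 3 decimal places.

The binomial likelihood is conjugate to the Beta prior: with 10 successes and 16 failures, the posterior is Beta(1+10, 1+16) = Beta(11, 17).
E[θ | data] = 11/(11+17) = 0.393.

Posterior mean ≈ 0.393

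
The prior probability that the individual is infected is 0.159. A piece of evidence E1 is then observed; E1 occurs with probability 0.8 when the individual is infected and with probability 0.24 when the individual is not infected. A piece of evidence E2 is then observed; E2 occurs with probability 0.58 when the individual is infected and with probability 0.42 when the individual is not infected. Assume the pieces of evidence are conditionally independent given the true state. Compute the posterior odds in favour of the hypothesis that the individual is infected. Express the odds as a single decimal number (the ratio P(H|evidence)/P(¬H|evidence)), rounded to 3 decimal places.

Prior odds = 0.159/(1−0.159) = 0.18906. In log-odds, ln(0.18906) = -1.6657.
Add log likelihood ratios: ln(3.3333) + ln(1.3810) = 1.5267.
Posterior log-odds = -0.13894, so posterior odds = exp(-0.13894) = 0.87028.

Posterior odds ≈ 0.870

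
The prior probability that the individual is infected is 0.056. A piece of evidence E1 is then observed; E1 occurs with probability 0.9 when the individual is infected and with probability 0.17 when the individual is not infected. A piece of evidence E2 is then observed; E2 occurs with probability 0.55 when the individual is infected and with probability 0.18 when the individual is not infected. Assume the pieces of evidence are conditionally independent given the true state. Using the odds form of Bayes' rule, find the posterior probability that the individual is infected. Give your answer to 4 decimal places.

Posterior probability ≈ 0.4897

Prior odds = 0.056/(1−0.056) = 0.059322. In log-odds, ln(0.059322) = -2.8248.
Add log likelihood ratios: ln(5.2941) + ln(3.0556) = 2.7836.
Posterior log-odds = -0.041217, so posterior odds = exp(-0.041217) = 0.95962. Converting, P(H|E) = 0.95962/1.9596 = 0.4897.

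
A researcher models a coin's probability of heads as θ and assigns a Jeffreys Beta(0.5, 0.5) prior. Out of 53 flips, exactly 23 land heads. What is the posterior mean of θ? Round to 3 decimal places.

Observing 23 successes and 30 failures updates Beta(0.5, 0.5) by adding the success and failure counts to the two shape parameters: α = 0.5+23 = 23.5, β = 0.5+30 = 30.5.
Posterior mean = α/(α+β) = 23.5/54 = 0.435.

Posterior mean ≈ 0.435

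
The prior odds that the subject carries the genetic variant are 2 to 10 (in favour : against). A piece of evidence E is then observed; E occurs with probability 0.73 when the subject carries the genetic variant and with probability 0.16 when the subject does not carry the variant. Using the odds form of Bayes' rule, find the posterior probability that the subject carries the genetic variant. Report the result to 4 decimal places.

Prior odds = 2/10 = 0.20000.
Likelihood ratio for E = 0.73/0.16 = 4.5625.
Posterior odds = prior odds × LR = 0.91250.
Posterior probability = odds/(1+odds) = 0.91250/1.9125 = 0.4771.

Posterior probability ≈ 0.4771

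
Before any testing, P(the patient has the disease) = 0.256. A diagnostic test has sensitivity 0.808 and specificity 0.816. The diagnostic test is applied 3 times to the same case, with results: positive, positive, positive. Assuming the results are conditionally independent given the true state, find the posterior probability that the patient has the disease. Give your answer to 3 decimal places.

With H the event that the patient has the disease, the joint likelihood of the observed sequence is P(data|H) = 0.808·0.808·0.808 = 0.52751 and P(data|¬H) = 0.184·0.184·0.184 = 0.0062295.
Bayes: P(H|data) = 0.256·0.52751 / (0.256·0.52751 + 0.744·0.0062295) = 0.13504/0.13968 = 0.9668.

Posterior P(H) ≈ 0.967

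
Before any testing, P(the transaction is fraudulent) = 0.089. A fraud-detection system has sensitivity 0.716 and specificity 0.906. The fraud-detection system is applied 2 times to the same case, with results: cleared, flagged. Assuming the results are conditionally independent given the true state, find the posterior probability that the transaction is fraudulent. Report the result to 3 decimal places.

Posterior P(H) ≈ 0.189

With H the event that the transaction is fraudulent, the joint likelihood of the observed sequence is P(data|H) = 0.284·0.716 = 0.20334 and P(data|¬H) = 0.906·0.094 = 0.085164.
Bayes: P(H|data) = 0.089·0.20334 / (0.089·0.20334 + 0.911·0.085164) = 0.018098/0.095682 = 0.1891.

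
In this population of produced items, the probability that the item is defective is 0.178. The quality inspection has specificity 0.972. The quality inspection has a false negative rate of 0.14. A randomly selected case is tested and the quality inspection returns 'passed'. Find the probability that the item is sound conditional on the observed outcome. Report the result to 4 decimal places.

Write H for 'the item is defective'. Prior odds H:¬H = 0.178/0.822 = 0.21655. For the 'passed' outcome, the likelihood ratio is 0.14/0.972 = 0.14403.
Posterior odds = 0.21655 × 0.14403 = 0.031190, so P(H|E) = 0.031190/(1+0.031190) = 0.0302. Then P(¬H|E) = 1 − 0.0302 = 0.9698.

P(¬H | E) ≈ 0.9698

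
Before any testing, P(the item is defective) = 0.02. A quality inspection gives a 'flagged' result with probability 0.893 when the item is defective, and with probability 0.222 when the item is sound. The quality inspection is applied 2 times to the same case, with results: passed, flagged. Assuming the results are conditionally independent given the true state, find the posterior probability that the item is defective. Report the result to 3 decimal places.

Posterior P(H) ≈ 0.011

With H the event that the item is defective, the joint likelihood of the observed sequence is P(data|H) = 0.107·0.893 = 0.095551 and P(data|¬H) = 0.778·0.222 = 0.17272.
Bayes: P(H|data) = 0.02·0.095551 / (0.02·0.095551 + 0.98·0.17272) = 0.0019110/0.17117 = 0.0112.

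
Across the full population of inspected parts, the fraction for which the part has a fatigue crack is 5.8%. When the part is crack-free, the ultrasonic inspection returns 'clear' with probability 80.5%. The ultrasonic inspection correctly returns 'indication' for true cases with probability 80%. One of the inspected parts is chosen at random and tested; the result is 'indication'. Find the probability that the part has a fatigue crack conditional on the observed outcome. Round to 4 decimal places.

P(H | E) ≈ 0.2017

Let H be the event that the part has a fatigue crack. P(H) = 0.058, so P(¬H) = 0.942. With E the 'indication' result, P(E|H) = 0.8 and P(E|¬H) = 0.195.
P(E) = 0.8·0.058 + 0.195·0.942 = 0.046400 + 0.18369 = 0.23009.
By Bayes' theorem, P(H|E) = 0.046400 / 0.23009 = 0.2017.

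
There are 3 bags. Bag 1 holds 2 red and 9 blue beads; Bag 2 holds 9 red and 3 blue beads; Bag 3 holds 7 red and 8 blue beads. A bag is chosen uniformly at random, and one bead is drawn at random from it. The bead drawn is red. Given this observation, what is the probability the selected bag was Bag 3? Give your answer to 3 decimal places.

P(red|Bag 1) = 0.1818; P(red|Bag 2) = 0.75; P(red|Bag 3) = 0.4667.
Prior × likelihood for each source: 0.333333·0.1818=0.06061, 0.333333·0.75=0.2500, 0.333333·0.4667=0.1556. Summing gives P(red) = 0.46616.
P(Bag 3 | red) = 0.1556 / 0.46616 = 0.334.

Posterior probability ≈ 0.334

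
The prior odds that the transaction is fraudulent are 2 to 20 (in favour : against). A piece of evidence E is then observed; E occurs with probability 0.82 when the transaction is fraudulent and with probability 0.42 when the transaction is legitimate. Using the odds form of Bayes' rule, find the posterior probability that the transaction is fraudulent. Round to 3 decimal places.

Posterior probability ≈ 0.163

Prior odds = 2/20 = 0.10000.
Likelihood ratio for E = 0.82/0.42 = 1.9524.
Posterior odds = prior odds × LR = 0.19524.
Posterior probability = odds/(1+odds) = 0.19524/1.1952 = 0.163.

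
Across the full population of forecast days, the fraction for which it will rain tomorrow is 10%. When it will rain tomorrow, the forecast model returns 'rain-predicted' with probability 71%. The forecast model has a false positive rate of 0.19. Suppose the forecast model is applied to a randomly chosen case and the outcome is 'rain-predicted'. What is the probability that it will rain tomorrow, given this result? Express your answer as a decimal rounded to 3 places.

Write H for 'it will rain tomorrow'. Prior odds H:¬H = 0.1/0.9 = 0.11111. For the 'rain-predicted' outcome, the likelihood ratio is 0.71/0.19 = 3.7368.
Posterior odds = 0.11111 × 3.7368 = 0.41520, so P(H|E) = 0.41520/(1+0.41520) = 0.293.

P(H | E) ≈ 0.293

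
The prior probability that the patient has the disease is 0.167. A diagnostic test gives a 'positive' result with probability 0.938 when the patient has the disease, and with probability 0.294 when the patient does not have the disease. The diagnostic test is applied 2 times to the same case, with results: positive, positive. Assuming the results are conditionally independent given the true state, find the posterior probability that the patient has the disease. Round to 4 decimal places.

Posterior P(H) ≈ 0.6711

With H the event that the patient has the disease, the joint likelihood of the observed sequence is P(data|H) = 0.938·0.938 = 0.87984 and P(data|¬H) = 0.294·0.294 = 0.086436.
Bayes: P(H|data) = 0.167·0.87984 / (0.167·0.87984 + 0.833·0.086436) = 0.14693/0.21894 = 0.6711.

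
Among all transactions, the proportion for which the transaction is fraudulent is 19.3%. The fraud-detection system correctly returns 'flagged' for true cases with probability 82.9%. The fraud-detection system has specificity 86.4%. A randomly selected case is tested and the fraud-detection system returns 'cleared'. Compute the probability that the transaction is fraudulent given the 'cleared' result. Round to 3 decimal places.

P(H | E) ≈ 0.045

Write H for 'the transaction is fraudulent'. Prior odds H:¬H = 0.193/0.807 = 0.23916. For the 'cleared' outcome, the likelihood ratio is 0.171/0.864 = 0.19792.
Posterior odds = 0.23916 × 0.19792 = 0.047333, so P(H|E) = 0.047333/(1+0.047333) = 0.045.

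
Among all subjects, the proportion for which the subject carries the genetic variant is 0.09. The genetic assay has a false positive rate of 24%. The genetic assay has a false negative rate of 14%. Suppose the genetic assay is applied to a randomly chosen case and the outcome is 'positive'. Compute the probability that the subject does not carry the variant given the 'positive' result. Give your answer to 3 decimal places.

P(¬H | E) ≈ 0.738

Write H for 'the subject carries the genetic variant'. Prior odds H:¬H = 0.09/0.91 = 0.098901. For the 'positive' outcome, the likelihood ratio is 0.86/0.24 = 3.5833.
Posterior odds = 0.098901 × 3.5833 = 0.35440, so P(H|E) = 0.35440/(1+0.35440) = 0.262. Then P(¬H|E) = 1 − 0.262 = 0.738.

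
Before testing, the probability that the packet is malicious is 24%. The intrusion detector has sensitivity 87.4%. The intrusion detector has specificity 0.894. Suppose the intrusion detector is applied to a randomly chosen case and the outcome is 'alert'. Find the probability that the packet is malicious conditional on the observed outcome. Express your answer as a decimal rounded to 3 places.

P(H | E) ≈ 0.723

Write H for 'the packet is malicious'. Prior odds H:¬H = 0.24/0.76 = 0.31579. For the 'alert' outcome, the likelihood ratio is 0.874/0.106 = 8.2453.
Posterior odds = 0.31579 × 8.2453 = 2.6038, so P(H|E) = 2.6038/(1+2.6038) = 0.723.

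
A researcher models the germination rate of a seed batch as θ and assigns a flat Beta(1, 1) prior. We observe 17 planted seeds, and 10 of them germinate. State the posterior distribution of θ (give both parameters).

Posterior: Beta(11, 8)

The binomial likelihood is conjugate to the Beta prior: with 10 successes and 7 failures, the posterior is Beta(1+10, 1+7) = Beta(11, 8).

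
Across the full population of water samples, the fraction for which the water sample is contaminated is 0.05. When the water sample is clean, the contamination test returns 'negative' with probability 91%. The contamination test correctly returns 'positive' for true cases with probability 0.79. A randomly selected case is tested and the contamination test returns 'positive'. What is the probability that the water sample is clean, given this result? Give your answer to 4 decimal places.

P(¬H | E) ≈ 0.6840

Write H for 'the water sample is contaminated'. Prior odds H:¬H = 0.05/0.95 = 0.052632. For the 'positive' outcome, the likelihood ratio is 0.79/0.09 = 8.7778.
Posterior odds = 0.052632 × 8.7778 = 0.46199, so P(H|E) = 0.46199/(1+0.46199) = 0.3160. Then P(¬H|E) = 1 − 0.3160 = 0.6840.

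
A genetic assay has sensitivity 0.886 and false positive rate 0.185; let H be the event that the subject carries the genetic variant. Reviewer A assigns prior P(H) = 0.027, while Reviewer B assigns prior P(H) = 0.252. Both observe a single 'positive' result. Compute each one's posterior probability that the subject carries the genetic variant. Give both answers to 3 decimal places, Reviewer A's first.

Reviewer A: 0.117; Reviewer B: 0.617

P('+'|H) = 0.886, P('+'|¬H) = 0.185.
Reviewer A: numerator 0.886·0.027 = 0.023922; evidence = 0.023922+0.185·0.973 = 0.20393; posterior = 0.117.
Reviewer B: numerator 0.886·0.252 = 0.22327; evidence = 0.22327+0.185·0.748 = 0.36165; posterior = 0.617.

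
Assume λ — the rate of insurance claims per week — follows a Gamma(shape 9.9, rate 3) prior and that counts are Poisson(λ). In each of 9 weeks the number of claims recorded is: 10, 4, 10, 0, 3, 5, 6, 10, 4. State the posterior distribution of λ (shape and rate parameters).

Total count ∑xᵢ = 52 over n = 9 weeks.
Gamma is conjugate to the Poisson likelihood: posterior is Gamma(shape = 9.9+52 = 61.9, rate = 3+9 = 12).

Posterior: Gamma(shape=61.9, rate=12)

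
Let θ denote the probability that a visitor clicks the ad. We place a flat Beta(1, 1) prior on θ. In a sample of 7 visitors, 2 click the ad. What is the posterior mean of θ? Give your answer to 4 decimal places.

The binomial likelihood is conjugate to the Beta prior: with 2 successes and 5 failures, the posterior is Beta(1+2, 1+5) = Beta(3, 6).
Posterior mean = α/(α+β) = 3/9 = 0.3333.

Posterior mean ≈ 0.3333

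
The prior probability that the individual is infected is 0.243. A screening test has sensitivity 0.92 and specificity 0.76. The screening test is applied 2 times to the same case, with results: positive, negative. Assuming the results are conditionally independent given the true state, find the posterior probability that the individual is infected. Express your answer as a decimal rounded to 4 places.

Posterior P(H) ≈ 0.1147

With H the event that the individual is infected, the joint likelihood of the observed sequence is P(data|H) = 0.92·0.08 = 0.073600 and P(data|¬H) = 0.24·0.76 = 0.18240.
Bayes: P(H|data) = 0.243·0.073600 / (0.243·0.073600 + 0.757·0.18240) = 0.017885/0.15596 = 0.1147.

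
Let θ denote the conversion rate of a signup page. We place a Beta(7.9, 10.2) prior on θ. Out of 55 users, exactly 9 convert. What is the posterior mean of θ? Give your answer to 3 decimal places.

Observing 9 successes and 46 failures updates Beta(7.9, 10.2) by adding the success and failure counts to the two shape parameters: α = 7.9+9 = 16.9, β = 10.2+46 = 56.2.
Posterior mean = α/(α+β) = 16.9/73.1 = 0.231.

Posterior mean ≈ 0.231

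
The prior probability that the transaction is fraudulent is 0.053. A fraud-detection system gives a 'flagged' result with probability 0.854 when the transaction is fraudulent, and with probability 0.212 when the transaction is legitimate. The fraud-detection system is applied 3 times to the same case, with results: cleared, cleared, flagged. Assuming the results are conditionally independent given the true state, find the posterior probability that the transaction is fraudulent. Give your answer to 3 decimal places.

Posterior P(H) ≈ 0.008

With H the event that the transaction is fraudulent, the joint likelihood of the observed sequence is P(data|H) = 0.146·0.146·0.854 = 0.018204 and P(data|¬H) = 0.788·0.788·0.212 = 0.13164.
Bayes: P(H|data) = 0.053·0.018204 / (0.053·0.018204 + 0.947·0.13164) = 0.00096480/0.12563 = 0.0077.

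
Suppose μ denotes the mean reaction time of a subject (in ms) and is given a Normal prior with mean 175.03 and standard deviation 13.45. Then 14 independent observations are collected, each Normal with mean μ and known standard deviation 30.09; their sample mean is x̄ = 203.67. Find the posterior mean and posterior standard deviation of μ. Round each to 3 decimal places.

With known σ, the Normal prior is conjugate. Weight on the data is w = (n/σ²)/(n/σ² + 1/τ₀²) = 0.0154626/(0.0154626+0.00552784) = 0.73665.
Posterior mean = w·x̄ + (1−w)·μ₀ = 0.73665·203.67 + 0.26335·175.03 = 196.128. Posterior variance = 1/(0.0154626+0.00552784) = 47.6406, so SD = 6.902.

Posterior mean ≈ 196.128; posterior SD ≈ 6.902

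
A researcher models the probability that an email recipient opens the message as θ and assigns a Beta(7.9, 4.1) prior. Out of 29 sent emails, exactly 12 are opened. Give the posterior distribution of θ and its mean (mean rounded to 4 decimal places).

The binomial likelihood is conjugate to the Beta prior: with 12 successes and 17 failures, the posterior is Beta(7.9+12, 4.1+17) = Beta(19.9, 21.1).
E[θ | data] = 19.9/(19.9+21.1) = 0.4854.

Posterior: Beta(19.9, 21.1); mean ≈ 0.4854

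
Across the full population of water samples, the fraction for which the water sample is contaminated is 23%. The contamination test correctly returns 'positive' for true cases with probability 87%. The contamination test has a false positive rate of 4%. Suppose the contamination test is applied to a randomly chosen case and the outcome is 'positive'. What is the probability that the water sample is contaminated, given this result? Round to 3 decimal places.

P(H | E) ≈ 0.867

Write H for 'the water sample is contaminated'. Prior odds H:¬H = 0.23/0.77 = 0.29870. For the 'positive' outcome, the likelihood ratio is 0.87/0.04 = 21.750.
Posterior odds = 0.29870 × 21.750 = 6.4968, so P(H|E) = 6.4968/(1+6.4968) = 0.867.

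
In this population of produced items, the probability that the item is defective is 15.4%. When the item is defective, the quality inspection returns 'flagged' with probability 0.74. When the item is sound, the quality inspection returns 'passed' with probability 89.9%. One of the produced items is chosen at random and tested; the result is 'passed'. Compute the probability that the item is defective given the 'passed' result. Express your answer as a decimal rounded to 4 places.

Write H for 'the item is defective'. Prior odds H:¬H = 0.154/0.846 = 0.18203. For the 'passed' outcome, the likelihood ratio is 0.26/0.899 = 0.28921.
Posterior odds = 0.18203 × 0.28921 = 0.052646, so P(H|E) = 0.052646/(1+0.052646) = 0.0500.

P(H | E) ≈ 0.0500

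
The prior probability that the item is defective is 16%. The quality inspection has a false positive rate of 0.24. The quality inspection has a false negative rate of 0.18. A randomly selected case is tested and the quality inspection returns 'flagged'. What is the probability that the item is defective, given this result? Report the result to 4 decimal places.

Write H for 'the item is defective'. Prior odds H:¬H = 0.16/0.84 = 0.19048. For the 'flagged' outcome, the likelihood ratio is 0.82/0.24 = 3.4167.
Posterior odds = 0.19048 × 3.4167 = 0.65079, so P(H|E) = 0.65079/(1+0.65079) = 0.3942.

P(H | E) ≈ 0.3942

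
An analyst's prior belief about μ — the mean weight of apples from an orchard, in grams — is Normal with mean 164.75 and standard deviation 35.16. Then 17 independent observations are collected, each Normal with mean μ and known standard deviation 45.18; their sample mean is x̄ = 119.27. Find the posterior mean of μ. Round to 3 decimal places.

With known σ, the Normal prior is conjugate. Weight on the data is w = (n/σ²)/(n/σ² + 1/τ₀²) = 0.00832830/(0.00832830+0.00080891) = 0.91147.
Posterior mean = w·x̄ + (1−w)·μ₀ = 0.91147·119.27 + 0.088530·164.75 = 123.296.

Posterior mean ≈ 123.296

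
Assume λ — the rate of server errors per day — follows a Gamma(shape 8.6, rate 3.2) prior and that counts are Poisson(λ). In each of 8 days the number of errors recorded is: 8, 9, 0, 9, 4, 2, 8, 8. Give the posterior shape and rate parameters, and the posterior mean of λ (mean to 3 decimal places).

Total count ∑xᵢ = 48 over n = 8 days.
Gamma is conjugate to the Poisson likelihood: posterior is Gamma(shape = 8.6+48 = 56.6, rate = 3.2+8 = 11.2).
E[λ | data] = 56.6/11.2 = 5.054.

Posterior: Gamma(shape=56.6, rate=11.2); mean ≈ 5.054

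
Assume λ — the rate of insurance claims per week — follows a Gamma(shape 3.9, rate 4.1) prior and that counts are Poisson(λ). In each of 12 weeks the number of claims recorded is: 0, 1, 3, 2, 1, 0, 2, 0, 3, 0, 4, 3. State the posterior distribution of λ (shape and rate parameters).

Posterior: Gamma(shape=22.9, rate=16.1)

Total count ∑xᵢ = 19 over n = 12 weeks.
Gamma is conjugate to the Poisson likelihood: posterior is Gamma(shape = 3.9+19 = 22.9, rate = 4.1+12 = 16.1).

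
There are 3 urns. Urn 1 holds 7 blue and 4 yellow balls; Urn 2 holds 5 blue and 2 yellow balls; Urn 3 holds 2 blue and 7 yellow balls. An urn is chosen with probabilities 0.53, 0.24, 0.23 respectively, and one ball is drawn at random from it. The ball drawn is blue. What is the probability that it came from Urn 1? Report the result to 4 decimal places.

Posterior probability ≈ 0.6025

Tabulate prior·likelihood by source: [1] prior 0.53, lik 0.6364, product 0.3373; [2] prior 0.24, lik 0.7143, product 0.1714; [3] prior 0.23, lik 0.2222, product 0.05111.
Normalizing constant = 0.55981; the posterior for Urn 1 is its product over the sum, 0.3373/0.55981 = 0.6025.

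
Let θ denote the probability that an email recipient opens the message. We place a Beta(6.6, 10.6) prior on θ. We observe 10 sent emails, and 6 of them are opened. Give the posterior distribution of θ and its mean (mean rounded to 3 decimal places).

The binomial likelihood is conjugate to the Beta prior: with 6 successes and 4 failures, the posterior is Beta(6.6+6, 10.6+4) = Beta(12.6, 14.6).
Posterior mean = α/(α+β) = 12.6/27.2 = 0.463.

Posterior: Beta(12.6, 14.6); mean ≈ 0.463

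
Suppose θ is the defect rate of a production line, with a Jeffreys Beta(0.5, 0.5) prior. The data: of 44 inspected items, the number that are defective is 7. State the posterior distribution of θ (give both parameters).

Observing 7 successes and 37 failures updates Beta(0.5, 0.5) by adding the success and failure counts to the two shape parameters: α = 0.5+7 = 7.5, β = 0.5+37 = 37.5.

Posterior: Beta(7.5, 37.5)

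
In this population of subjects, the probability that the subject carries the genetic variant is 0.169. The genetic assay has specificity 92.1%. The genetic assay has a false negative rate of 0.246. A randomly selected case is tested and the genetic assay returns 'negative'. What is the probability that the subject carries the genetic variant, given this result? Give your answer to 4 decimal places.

P(H | E) ≈ 0.0515

Let H be the event that the subject carries the genetic variant. P(H) = 0.169, so P(¬H) = 0.831. With E the 'negative' result, P(E|H) = 0.246 and P(E|¬H) = 0.921.
P(E) = 0.246·0.169 + 0.921·0.831 = 0.041574 + 0.76535 = 0.80693.
By Bayes' theorem, P(H|E) = 0.041574 / 0.80693 = 0.0515.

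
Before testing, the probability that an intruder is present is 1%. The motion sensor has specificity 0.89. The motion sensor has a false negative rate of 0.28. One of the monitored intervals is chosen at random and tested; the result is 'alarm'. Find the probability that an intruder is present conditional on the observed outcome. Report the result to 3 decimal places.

P(H | E) ≈ 0.062

Let H be the event that an intruder is present. P(H) = 0.01, so P(¬H) = 0.99. With E the 'alarm' result, P(E|H) = 0.72 and P(E|¬H) = 0.11.
P(E) = 0.72·0.01 + 0.11·0.99 = 0.0072000 + 0.10890 = 0.11610.
By Bayes' theorem, P(H|E) = 0.0072000 / 0.11610 = 0.062.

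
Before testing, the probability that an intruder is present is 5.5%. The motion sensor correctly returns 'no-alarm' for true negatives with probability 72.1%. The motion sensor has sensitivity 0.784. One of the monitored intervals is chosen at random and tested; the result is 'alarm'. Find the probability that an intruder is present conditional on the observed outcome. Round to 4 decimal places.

Let H be the event that an intruder is present. P(H) = 0.055, so P(¬H) = 0.945. With E the 'alarm' result, P(E|H) = 0.784 and P(E|¬H) = 0.279.
P(E) = 0.784·0.055 + 0.279·0.945 = 0.043120 + 0.26366 = 0.30678.
By Bayes' theorem, P(H|E) = 0.043120 / 0.30678 = 0.1406.

P(H | E) ≈ 0.1406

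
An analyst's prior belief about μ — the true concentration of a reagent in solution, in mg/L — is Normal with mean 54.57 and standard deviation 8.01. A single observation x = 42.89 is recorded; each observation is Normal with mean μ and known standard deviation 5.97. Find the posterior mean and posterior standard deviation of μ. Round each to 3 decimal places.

Posterior mean ≈ 47.061; posterior SD ≈ 4.787

Prior precision 1/τ₀² = 1/8.01² = 0.0155860; data precision n/σ² = 1/5.97² = 0.0280577.
Posterior precision = 0.0155860 + 0.0280577 = 0.0436437, giving posterior SD = 1/√0.0436437 = 4.787.
Posterior mean = (0.0155860·54.57 + 0.0280577·42.89) / 0.0436437 = 47.061.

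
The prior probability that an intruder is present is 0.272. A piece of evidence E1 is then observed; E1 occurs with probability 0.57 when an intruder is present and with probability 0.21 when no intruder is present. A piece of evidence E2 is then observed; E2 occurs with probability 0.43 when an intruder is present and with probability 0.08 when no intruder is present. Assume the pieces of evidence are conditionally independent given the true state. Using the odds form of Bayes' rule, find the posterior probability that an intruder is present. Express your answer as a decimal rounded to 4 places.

Posterior probability ≈ 0.8450

Prior odds = 0.272/(1−0.272) = 0.37363.
Likelihood ratio for E1 = 0.57/0.21 = 2.7143.
Likelihood ratio for E2 = 0.43/0.08 = 5.3750.
Posterior odds = prior odds × LR₁ × LR₂ = 5.4509.
Posterior probability = odds/(1+odds) = 5.4509/6.4509 = 0.8450.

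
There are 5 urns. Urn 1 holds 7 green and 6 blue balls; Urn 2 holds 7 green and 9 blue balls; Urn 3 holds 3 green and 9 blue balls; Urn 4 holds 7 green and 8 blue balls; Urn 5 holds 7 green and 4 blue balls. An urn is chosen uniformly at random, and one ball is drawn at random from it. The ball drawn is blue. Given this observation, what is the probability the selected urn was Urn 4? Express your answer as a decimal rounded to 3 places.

P(blue|Urn 1) = 0.4615; P(blue|Urn 2) = 0.5625; P(blue|Urn 3) = 0.75; P(blue|Urn 4) = 0.5333; P(blue|Urn 5) = 0.3636.
Prior × likelihood for each source: 0.2·0.4615=0.09231, 0.2·0.5625=0.1125, 0.2·0.75=0.1500, 0.2·0.5333=0.1067, 0.2·0.3636=0.07273. Summing gives P(blue) = 0.53420.
P(Urn 4 | blue) = 0.1067 / 0.53420 = 0.200.

Posterior probability ≈ 0.200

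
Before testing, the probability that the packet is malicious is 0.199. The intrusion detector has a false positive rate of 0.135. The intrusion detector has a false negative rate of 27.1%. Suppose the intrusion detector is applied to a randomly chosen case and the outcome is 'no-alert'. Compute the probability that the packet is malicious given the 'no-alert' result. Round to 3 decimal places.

Write H for 'the packet is malicious'. Prior odds H:¬H = 0.199/0.801 = 0.24844. For the 'no-alert' outcome, the likelihood ratio is 0.271/0.865 = 0.31329.
Posterior odds = 0.24844 × 0.31329 = 0.077835, so P(H|E) = 0.077835/(1+0.077835) = 0.072.

P(H | E) ≈ 0.072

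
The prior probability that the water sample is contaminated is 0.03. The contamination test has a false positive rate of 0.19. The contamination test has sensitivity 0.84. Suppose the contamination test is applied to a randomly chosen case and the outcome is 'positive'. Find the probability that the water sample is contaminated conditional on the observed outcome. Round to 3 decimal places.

Write H for 'the water sample is contaminated'. Prior odds H:¬H = 0.03/0.97 = 0.030928. For the 'positive' outcome, the likelihood ratio is 0.84/0.19 = 4.4211.
Posterior odds = 0.030928 × 4.4211 = 0.13673, so P(H|E) = 0.13673/(1+0.13673) = 0.120.

P(H | E) ≈ 0.120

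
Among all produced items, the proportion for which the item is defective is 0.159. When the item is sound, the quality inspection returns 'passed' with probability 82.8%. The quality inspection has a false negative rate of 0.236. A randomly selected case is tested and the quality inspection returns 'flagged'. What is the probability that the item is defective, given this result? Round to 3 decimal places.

P(H | E) ≈ 0.456

Write H for 'the item is defective'. Prior odds H:¬H = 0.159/0.841 = 0.18906. For the 'flagged' outcome, the likelihood ratio is 0.764/0.172 = 4.4419.
Posterior odds = 0.18906 × 4.4419 = 0.83978, so P(H|E) = 0.83978/(1+0.83978) = 0.456.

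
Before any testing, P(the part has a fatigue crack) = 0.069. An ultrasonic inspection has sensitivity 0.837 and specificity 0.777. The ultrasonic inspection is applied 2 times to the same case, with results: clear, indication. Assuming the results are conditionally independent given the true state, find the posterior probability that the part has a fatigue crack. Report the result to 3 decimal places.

Posterior P(H) ≈ 0.055

With H the event that the part has a fatigue crack, the joint likelihood of the observed sequence is P(data|H) = 0.163·0.837 = 0.13643 and P(data|¬H) = 0.777·0.223 = 0.17327.
Bayes: P(H|data) = 0.069·0.13643 / (0.069·0.13643 + 0.931·0.17327) = 0.0094137/0.17073 = 0.0551.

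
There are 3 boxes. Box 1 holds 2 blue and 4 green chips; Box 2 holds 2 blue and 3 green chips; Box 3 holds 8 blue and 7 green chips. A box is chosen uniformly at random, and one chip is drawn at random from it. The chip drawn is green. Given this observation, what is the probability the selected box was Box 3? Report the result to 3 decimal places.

P(green|Box 1) = 0.6667; P(green|Box 2) = 0.6; P(green|Box 3) = 0.4667.
Prior × likelihood for each source: 0.333333·0.6667=0.2222, 0.333333·0.6=0.2000, 0.333333·0.4667=0.1556. Summing gives P(green) = 0.57778.
P(Box 3 | green) = 0.1556 / 0.57778 = 0.269.

Posterior probability ≈ 0.269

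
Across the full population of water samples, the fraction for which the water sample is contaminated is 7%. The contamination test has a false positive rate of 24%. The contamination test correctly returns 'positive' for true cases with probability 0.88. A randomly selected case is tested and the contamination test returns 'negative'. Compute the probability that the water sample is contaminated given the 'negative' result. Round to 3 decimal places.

Write H for 'the water sample is contaminated'. Prior odds H:¬H = 0.07/0.93 = 0.075269. For the 'negative' outcome, the likelihood ratio is 0.12/0.76 = 0.15789.
Posterior odds = 0.075269 × 0.15789 = 0.011885, so P(H|E) = 0.011885/(1+0.011885) = 0.012.

P(H | E) ≈ 0.012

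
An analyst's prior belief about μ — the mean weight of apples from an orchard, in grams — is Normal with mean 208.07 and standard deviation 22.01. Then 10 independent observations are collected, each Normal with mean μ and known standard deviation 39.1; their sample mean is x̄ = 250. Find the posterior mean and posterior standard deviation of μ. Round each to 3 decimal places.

With known σ, the Normal prior is conjugate. Weight on the data is w = (n/σ²)/(n/σ² + 1/τ₀²) = 0.00654104/(0.00654104+0.00206424) = 0.76012.
Posterior mean = w·x̄ + (1−w)·μ₀ = 0.76012·250 + 0.23988·208.07 = 239.942. Posterior variance = 1/(0.00654104+0.00206424) = 116.208, so SD = 10.780.

Posterior mean ≈ 239.942; posterior SD ≈ 10.780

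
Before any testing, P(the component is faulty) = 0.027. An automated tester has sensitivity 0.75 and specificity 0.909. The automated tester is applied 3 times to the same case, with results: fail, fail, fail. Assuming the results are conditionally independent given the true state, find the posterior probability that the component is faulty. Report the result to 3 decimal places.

Posterior P(H) ≈ 0.940

With H the event that the component is faulty, the joint likelihood of the observed sequence is P(data|H) = 0.75·0.75·0.75 = 0.42188 and P(data|¬H) = 0.091·0.091·0.091 = 0.00075357.
Bayes: P(H|data) = 0.027·0.42188 / (0.027·0.42188 + 0.973·0.00075357) = 0.011391/0.012124 = 0.9395.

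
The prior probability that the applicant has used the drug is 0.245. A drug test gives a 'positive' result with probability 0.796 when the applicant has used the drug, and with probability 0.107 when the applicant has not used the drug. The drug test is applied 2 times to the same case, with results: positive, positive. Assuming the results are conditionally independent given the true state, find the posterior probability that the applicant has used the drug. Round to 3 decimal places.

Let H be the event that the applicant has used the drug; start with P(H) = 0.245. P('positive'|H) = 0.796, P('positive'|¬H) = 0.107.
Update on result 1 ('positive'): P(H) ← 0.796·0.2450 / (0.796·0.2450 + 0.107·0.7550) = 0.19502/0.27580 = 0.7071.
Update on result 2 ('positive'): P(H) ← 0.796·0.7071 / (0.796·0.7071 + 0.107·0.2929) = 0.56285/0.59419 = 0.9473.

Posterior P(H) ≈ 0.947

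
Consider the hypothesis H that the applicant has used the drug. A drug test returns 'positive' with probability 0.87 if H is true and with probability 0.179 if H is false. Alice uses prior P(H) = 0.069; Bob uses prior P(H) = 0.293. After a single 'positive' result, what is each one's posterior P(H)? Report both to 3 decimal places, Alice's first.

Alice: 0.265; Bob: 0.668

P('+'|H) = 0.87, P('+'|¬H) = 0.179.
Alice: numerator 0.87·0.069 = 0.060030; evidence = 0.060030+0.179·0.931 = 0.22668; posterior = 0.265.
Bob: numerator 0.87·0.293 = 0.25491; evidence = 0.25491+0.179·0.707 = 0.38146; posterior = 0.668.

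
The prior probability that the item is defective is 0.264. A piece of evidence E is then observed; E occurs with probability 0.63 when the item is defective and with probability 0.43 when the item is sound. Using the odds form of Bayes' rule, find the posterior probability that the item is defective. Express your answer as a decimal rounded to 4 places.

Prior odds = 0.264/(1−0.264) = 0.35870.
Likelihood ratio for E = 0.63/0.43 = 1.4651.
Posterior odds = prior odds × LR = 0.52553.
Posterior probability = odds/(1+odds) = 0.52553/1.5255 = 0.3445.

Posterior probability ≈ 0.3445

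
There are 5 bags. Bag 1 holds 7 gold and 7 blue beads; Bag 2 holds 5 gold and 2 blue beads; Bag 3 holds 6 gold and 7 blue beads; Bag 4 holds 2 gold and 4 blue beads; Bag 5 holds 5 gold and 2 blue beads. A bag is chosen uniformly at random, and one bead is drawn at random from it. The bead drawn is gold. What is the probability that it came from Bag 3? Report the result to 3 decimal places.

Tabulate prior·likelihood by source: [1] prior 0.2, lik 0.5, product 0.1000; [2] prior 0.2, lik 0.7143, product 0.1429; [3] prior 0.2, lik 0.4615, product 0.09231; [4] prior 0.2, lik 0.3333, product 0.06667; [5] prior 0.2, lik 0.7143, product 0.1429.
Normalizing constant = 0.54469; the posterior for Bag 3 is its product over the sum, 0.09231/0.54469 = 0.169.

Posterior probability ≈ 0.169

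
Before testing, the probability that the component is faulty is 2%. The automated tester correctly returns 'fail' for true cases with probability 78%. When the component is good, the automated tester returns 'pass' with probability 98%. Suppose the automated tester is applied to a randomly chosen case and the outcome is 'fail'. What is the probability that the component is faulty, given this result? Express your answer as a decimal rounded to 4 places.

Write H for 'the component is faulty'. Prior odds H:¬H = 0.02/0.98 = 0.020408. For the 'fail' outcome, the likelihood ratio is 0.78/0.02 = 39.000.
Posterior odds = 0.020408 × 39.000 = 0.79592, so P(H|E) = 0.79592/(1+0.79592) = 0.4432.

P(H | E) ≈ 0.4432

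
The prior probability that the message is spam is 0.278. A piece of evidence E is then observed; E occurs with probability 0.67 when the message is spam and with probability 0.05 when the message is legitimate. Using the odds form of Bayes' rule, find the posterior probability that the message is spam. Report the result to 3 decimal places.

Prior odds = 0.278/(1−0.278) = 0.38504.
Likelihood ratio for E = 0.67/0.05 = 13.400.
Posterior odds = prior odds × LR = 5.1596.
Posterior probability = odds/(1+odds) = 5.1596/6.1596 = 0.838.

Posterior probability ≈ 0.838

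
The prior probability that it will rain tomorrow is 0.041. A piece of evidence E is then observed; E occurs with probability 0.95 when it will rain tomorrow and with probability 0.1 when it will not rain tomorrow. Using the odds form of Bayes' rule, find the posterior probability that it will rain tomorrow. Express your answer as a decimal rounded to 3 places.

Prior odds = 0.041/(1−0.041) = 0.042753. In log-odds, ln(0.042753) = -3.1523.
Add log likelihood ratio: ln(9.5000) = 2.2513.
Posterior log-odds = -0.90103, so posterior odds = exp(-0.90103) = 0.40615. Converting, P(H|E) = 0.40615/1.4062 = 0.289.

Posterior probability ≈ 0.289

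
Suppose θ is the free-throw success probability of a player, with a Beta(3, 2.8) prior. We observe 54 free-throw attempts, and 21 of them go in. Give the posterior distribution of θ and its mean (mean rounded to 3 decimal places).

Posterior: Beta(24, 35.8); mean ≈ 0.401

Observing 21 successes and 33 failures updates Beta(3, 2.8) by adding the success and failure counts to the two shape parameters: α = 3+21 = 24, β = 2.8+33 = 35.8.
E[θ | data] = 24/(24+35.8) = 0.401.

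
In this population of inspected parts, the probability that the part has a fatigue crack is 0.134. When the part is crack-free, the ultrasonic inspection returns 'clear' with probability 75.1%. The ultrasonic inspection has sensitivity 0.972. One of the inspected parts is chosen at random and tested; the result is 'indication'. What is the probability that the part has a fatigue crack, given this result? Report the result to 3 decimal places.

P(H | E) ≈ 0.377

Write H for 'the part has a fatigue crack'. Prior odds H:¬H = 0.134/0.866 = 0.15473. For the 'indication' outcome, the likelihood ratio is 0.972/0.249 = 3.9036.
Posterior odds = 0.15473 × 3.9036 = 0.60402, so P(H|E) = 0.60402/(1+0.60402) = 0.377.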